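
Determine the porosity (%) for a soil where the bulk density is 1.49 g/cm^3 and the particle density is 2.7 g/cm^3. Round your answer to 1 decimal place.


Step 1: Formula: n = 100 * (1 - BD / PD)
Step 2: n = 100 * (1 - 1.49 / 2.7)
Step 3: n = 100 * (1 - 0.55185)
Step 4: n = 44.8%

44.8


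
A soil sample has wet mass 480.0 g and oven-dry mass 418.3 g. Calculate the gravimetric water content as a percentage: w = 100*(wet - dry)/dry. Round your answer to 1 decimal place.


Step 1: Water mass = wet - dry = 480.0 - 418.3 = 61.7 g
Step 2: w = 100 * water mass / dry mass
Step 3: w = 100 * 61.7 / 418.3 = 14.8%

14.8


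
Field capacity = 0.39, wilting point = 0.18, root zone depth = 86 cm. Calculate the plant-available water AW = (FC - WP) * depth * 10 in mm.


Step 1: Available water = (FC - WP) * depth * 10
Step 2: AW = (0.39 - 0.18) * 86 * 10
Step 3: AW = 0.21 * 86 * 10
Step 4: AW = 180.6 mm

180.6


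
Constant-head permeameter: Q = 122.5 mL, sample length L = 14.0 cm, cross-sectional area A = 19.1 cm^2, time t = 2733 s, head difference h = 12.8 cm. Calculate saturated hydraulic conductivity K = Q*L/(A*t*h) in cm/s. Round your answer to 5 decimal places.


Step 1: K = Q * L / (A * t * h)
Step 2: Numerator = 122.5 * 14.0 = 1715.0
Step 3: Denominator = 19.1 * 2733 * 12.8 = 668163.84
Step 4: K = 1715.0 / 668163.84 = 0.00257 cm/s

0.00257


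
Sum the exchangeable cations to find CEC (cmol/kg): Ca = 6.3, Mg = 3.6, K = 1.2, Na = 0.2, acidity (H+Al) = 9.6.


Step 1: CEC = Ca + Mg + K + Na + (H+Al)
Step 2: CEC = 6.3 + 3.6 + 1.2 + 0.2 + 9.6
Step 3: CEC = 20.9 cmol/kg

20.9


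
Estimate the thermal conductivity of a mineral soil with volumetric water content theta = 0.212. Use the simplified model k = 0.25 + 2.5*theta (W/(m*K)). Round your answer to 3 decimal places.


Step 1: k = 0.25 + 2.5 * theta
Step 2: k = 0.25 + 2.5 * 0.212
Step 3: k = 0.25 + 0.53
Step 4: k = 0.78 W/(m*K)

0.78


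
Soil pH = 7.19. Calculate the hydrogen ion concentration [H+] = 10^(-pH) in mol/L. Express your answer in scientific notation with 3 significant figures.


Step 1: [H+] = 10^(-pH)
Step 2: [H+] = 10^(-7.19)
Step 3: [H+] = 6.46e-08 mol/L

6.46e-08


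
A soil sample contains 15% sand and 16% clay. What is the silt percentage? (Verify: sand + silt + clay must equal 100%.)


Step 1: sand + silt + clay = 100%
Step 2: silt = 100 - sand - clay
Step 3: silt = 100 - 15 - 16
Step 4: silt = 69%

69


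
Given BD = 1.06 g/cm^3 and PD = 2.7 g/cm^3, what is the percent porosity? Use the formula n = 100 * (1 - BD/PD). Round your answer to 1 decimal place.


Step 1: Formula: n = 100 * (1 - BD / PD)
Step 2: n = 100 * (1 - 1.06 / 2.7)
Step 3: n = 100 * (1 - 0.39259)
Step 4: n = 60.7%

60.7


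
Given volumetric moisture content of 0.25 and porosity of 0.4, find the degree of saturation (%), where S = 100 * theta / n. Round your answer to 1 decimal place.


Step 1: S = 100 * theta_v / n
Step 2: S = 100 * 0.25 / 0.4
Step 3: S = 62.5%

62.5


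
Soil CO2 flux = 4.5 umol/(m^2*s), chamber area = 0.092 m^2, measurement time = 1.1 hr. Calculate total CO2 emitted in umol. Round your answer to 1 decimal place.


Step 1: Convert time to seconds: 1.1 hr * 3600 = 3960.0 s
Step 2: Total = flux * area * time_s
Step 3: Total = 4.5 * 0.092 * 3960.0
Step 4: Total = 1639.4 umol

1639.4


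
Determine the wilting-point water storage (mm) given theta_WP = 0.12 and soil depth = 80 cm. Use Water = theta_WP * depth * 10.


Step 1: Water (mm) = theta_WP * depth * 10
Step 2: Water = 0.12 * 80 * 10
Step 3: Water = 96.0 mm

96.0


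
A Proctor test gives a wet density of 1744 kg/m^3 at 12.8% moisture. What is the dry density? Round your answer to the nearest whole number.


Step 1: Dry density = wet density / (1 + w/100)
Step 2: Dry density = 1744 / (1 + 12.8/100)
Step 3: Dry density = 1744 / 1.128
Step 4: Dry density = 1546 kg/m^3

1546


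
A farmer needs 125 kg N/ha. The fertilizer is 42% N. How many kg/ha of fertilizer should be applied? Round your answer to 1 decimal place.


Step 1: Fertilizer rate = target N / (N content / 100)
Step 2: Rate = 125 / (42 / 100)
Step 3: Rate = 125 / 0.42
Step 4: Rate = 297.6 kg/ha

297.6


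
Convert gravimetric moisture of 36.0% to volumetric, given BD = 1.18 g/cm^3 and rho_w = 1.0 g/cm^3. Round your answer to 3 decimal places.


Step 1: theta = (w / 100) * BD / rho_w
Step 2: theta = (36.0 / 100) * 1.18 / 1.0
Step 3: theta = 0.36 * 1.18
Step 4: theta = 0.425

0.425


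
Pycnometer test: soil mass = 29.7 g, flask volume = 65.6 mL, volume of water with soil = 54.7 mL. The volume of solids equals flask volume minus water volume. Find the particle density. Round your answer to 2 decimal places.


Step 1: Volume of solids = flask volume - water volume with soil
Step 2: V_solids = 65.6 - 54.7 = 10.9 mL
Step 3: Particle density = mass / V_solids = 29.7 / 10.9 = 2.72 g/cm^3

2.72


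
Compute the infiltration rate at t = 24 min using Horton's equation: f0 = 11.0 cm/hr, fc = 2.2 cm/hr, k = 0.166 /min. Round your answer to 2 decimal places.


Step 1: f = fc + (f0 - fc) * exp(-k * t)
Step 2: exp(-0.166 * 24) = 0.018611
Step 3: f = 2.2 + (11.0 - 2.2) * 0.018611
Step 4: f = 2.2 + 8.8 * 0.018611
Step 5: f = 2.36 cm/hr

2.36


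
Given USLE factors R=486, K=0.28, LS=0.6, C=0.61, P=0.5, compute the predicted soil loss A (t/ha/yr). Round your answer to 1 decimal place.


Step 1: A = R * K * LS * C * P
Step 2: R * K = 486 * 0.28 = 136.08
Step 3: (R*K) * LS = 136.08 * 0.6 = 81.648
Step 4: * C * P = 81.648 * 0.61 * 0.5 = 24.9
Step 5: A = 24.9 t/(ha*yr)

24.9


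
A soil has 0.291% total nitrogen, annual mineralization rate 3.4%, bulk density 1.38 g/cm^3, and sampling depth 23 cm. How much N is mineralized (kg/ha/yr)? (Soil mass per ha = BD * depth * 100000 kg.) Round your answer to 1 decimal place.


Step 1: Soil mass per ha = BD * depth * 100000 = 1.38 * 23 * 100000 = 3174000 kg
Step 2: Total N pool = soil mass * N%/100 = 3174000 * 0.291/100 = 9236.34 kg/ha
Step 3: N mineralized = N pool * rate%/100 = 9236.34 * 3.4/100 = 314.0 kg/ha/yr

314.0


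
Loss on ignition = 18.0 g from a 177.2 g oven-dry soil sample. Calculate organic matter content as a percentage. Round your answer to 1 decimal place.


Step 1: OM% = 100 * LOI / sample mass
Step 2: OM = 100 * 18.0 / 177.2
Step 3: OM = 10.2%

10.2


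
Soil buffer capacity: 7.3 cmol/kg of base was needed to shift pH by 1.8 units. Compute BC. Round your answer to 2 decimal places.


Step 1: BC = change in base / change in pH
Step 2: BC = 7.3 / 1.8
Step 3: BC = 4.06 cmol/(kg*pH unit)

4.06


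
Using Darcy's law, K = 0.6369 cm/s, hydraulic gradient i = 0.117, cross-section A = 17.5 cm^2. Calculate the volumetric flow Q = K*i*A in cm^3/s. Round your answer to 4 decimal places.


Step 1: Apply Darcy's law: Q = K * i * A
Step 2: Q = 0.6369 * 0.117 * 17.5
Step 3: Q = 1.3041 cm^3/s

1.3041


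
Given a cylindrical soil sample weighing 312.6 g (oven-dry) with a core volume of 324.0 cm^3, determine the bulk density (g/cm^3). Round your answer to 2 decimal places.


Step 1: Identify the formula: BD = dry mass / volume
Step 2: Substitute values: BD = 312.6 / 324.0
Step 3: BD = 0.96 g/cm^3

0.96


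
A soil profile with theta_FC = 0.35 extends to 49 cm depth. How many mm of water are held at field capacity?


Step 1: Water (mm) = theta_FC * depth (cm) * 10
Step 2: Water = 0.35 * 49 * 10
Step 3: Water = 171.5 mm

171.5


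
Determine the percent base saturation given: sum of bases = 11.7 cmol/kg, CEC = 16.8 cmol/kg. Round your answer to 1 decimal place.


Step 1: BS = 100 * (sum of bases) / CEC
Step 2: BS = 100 * 11.7 / 16.8
Step 3: BS = 69.6%

69.6


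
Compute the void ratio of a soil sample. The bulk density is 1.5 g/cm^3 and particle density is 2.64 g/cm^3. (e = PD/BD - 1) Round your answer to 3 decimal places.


Step 1: e = PD / BD - 1
Step 2: e = 2.64 / 1.5 - 1
Step 3: e = 1.76 - 1
Step 4: e = 0.76

0.76


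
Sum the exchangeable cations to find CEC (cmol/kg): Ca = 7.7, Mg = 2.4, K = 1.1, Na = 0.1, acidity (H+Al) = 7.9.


Step 1: CEC = Ca + Mg + K + Na + (H+Al)
Step 2: CEC = 7.7 + 2.4 + 1.1 + 0.1 + 7.9
Step 3: CEC = 19.2 cmol/kg

19.2


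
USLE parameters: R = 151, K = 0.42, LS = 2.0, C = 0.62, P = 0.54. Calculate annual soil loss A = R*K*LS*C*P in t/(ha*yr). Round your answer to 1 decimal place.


Step 1: A = R * K * LS * C * P
Step 2: R * K = 151 * 0.42 = 63.42
Step 3: (R*K) * LS = 63.42 * 2.0 = 126.84
Step 4: * C * P = 126.84 * 0.62 * 0.54 = 42.5
Step 5: A = 42.5 t/(ha*yr)

42.5


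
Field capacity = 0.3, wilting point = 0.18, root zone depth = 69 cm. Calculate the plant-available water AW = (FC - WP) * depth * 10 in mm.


Step 1: Available water = (FC - WP) * depth * 10
Step 2: AW = (0.3 - 0.18) * 69 * 10
Step 3: AW = 0.12 * 69 * 10
Step 4: AW = 82.8 mm

82.8


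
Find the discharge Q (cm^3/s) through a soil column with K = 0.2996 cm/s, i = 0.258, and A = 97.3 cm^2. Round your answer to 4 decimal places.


Step 1: Apply Darcy's law: Q = K * i * A
Step 2: Q = 0.2996 * 0.258 * 97.3
Step 3: Q = 7.521 cm^3/s

7.521


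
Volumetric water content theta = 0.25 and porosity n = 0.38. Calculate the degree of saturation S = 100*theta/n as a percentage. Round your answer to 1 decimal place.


Step 1: S = 100 * theta_v / n
Step 2: S = 100 * 0.25 / 0.38
Step 3: S = 65.8%

65.8


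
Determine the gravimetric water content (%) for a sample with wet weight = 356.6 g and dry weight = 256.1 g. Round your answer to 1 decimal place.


Step 1: Water mass = wet - dry = 356.6 - 256.1 = 100.5 g
Step 2: w = 100 * water mass / dry mass
Step 3: w = 100 * 100.5 / 256.1 = 39.2%

39.2


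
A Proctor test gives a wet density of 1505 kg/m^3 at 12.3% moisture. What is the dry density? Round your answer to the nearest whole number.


Step 1: Dry density = wet density / (1 + w/100)
Step 2: Dry density = 1505 / (1 + 12.3/100)
Step 3: Dry density = 1505 / 1.123
Step 4: Dry density = 1340 kg/m^3

1340


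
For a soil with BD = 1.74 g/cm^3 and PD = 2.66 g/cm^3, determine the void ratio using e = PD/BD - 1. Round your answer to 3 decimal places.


Step 1: e = PD / BD - 1
Step 2: e = 2.66 / 1.74 - 1
Step 3: e = 1.52874 - 1
Step 4: e = 0.529

0.529


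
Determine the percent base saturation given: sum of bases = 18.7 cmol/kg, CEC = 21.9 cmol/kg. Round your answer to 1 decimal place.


Step 1: BS = 100 * (sum of bases) / CEC
Step 2: BS = 100 * 18.7 / 21.9
Step 3: BS = 85.4%

85.4


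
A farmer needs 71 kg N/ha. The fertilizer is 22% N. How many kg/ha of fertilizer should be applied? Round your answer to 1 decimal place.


Step 1: Fertilizer rate = target N / (N content / 100)
Step 2: Rate = 71 / (22 / 100)
Step 3: Rate = 71 / 0.22
Step 4: Rate = 322.7 kg/ha

322.7


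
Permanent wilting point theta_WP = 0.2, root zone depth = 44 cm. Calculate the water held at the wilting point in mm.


Step 1: Water (mm) = theta_WP * depth * 10
Step 2: Water = 0.2 * 44 * 10
Step 3: Water = 88.0 mm

88.0


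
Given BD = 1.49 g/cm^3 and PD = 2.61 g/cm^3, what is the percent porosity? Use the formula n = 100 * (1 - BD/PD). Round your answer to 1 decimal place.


Step 1: Formula: n = 100 * (1 - BD / PD)
Step 2: n = 100 * (1 - 1.49 / 2.61)
Step 3: n = 100 * (1 - 0.57088)
Step 4: n = 42.9%

42.9


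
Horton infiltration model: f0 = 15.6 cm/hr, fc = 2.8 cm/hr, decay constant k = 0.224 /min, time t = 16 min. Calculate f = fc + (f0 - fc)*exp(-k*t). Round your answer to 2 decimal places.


Step 1: f = fc + (f0 - fc) * exp(-k * t)
Step 2: exp(-0.224 * 16) = 0.027764
Step 3: f = 2.8 + (15.6 - 2.8) * 0.027764
Step 4: f = 2.8 + 12.8 * 0.027764
Step 5: f = 3.16 cm/hr

3.16


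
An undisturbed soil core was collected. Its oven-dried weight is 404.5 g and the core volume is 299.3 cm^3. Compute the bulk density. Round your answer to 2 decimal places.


Step 1: Identify the formula: BD = dry mass / volume
Step 2: Substitute values: BD = 404.5 / 299.3
Step 3: BD = 1.35 g/cm^3

1.35


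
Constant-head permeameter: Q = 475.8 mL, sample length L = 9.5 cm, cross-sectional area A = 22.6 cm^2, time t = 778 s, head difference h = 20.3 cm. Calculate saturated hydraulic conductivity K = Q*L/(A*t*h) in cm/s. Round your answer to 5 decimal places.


Step 1: K = Q * L / (A * t * h)
Step 2: Numerator = 475.8 * 9.5 = 4520.1
Step 3: Denominator = 22.6 * 778 * 20.3 = 356930.84
Step 4: K = 4520.1 / 356930.84 = 0.01266 cm/s

0.01266


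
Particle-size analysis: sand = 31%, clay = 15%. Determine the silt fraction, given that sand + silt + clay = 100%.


Step 1: sand + silt + clay = 100%
Step 2: silt = 100 - sand - clay
Step 3: silt = 100 - 31 - 15
Step 4: silt = 54%

54


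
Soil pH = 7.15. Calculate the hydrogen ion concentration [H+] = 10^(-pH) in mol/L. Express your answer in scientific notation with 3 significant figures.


Step 1: [H+] = 10^(-pH)
Step 2: [H+] = 10^(-7.15)
Step 3: [H+] = 7.08e-08 mol/L

7.08e-08


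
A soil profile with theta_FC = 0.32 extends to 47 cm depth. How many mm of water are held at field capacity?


Step 1: Water (mm) = theta_FC * depth (cm) * 10
Step 2: Water = 0.32 * 47 * 10
Step 3: Water = 150.4 mm

150.4


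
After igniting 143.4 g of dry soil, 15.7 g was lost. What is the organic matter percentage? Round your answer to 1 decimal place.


Step 1: OM% = 100 * LOI / sample mass
Step 2: OM = 100 * 15.7 / 143.4
Step 3: OM = 10.9%

10.9


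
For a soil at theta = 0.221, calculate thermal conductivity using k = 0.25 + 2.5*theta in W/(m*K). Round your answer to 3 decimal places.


Step 1: k = 0.25 + 2.5 * theta
Step 2: k = 0.25 + 2.5 * 0.221
Step 3: k = 0.25 + 0.553
Step 4: k = 0.803 W/(m*K)

0.803


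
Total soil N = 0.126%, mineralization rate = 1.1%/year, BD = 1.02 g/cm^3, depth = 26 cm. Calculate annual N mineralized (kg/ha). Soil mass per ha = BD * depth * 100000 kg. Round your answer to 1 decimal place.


Step 1: Soil mass per ha = BD * depth * 100000 = 1.02 * 26 * 100000 = 2652000 kg
Step 2: Total N pool = soil mass * N%/100 = 2652000 * 0.126/100 = 3341.52 kg/ha
Step 3: N mineralized = N pool * rate%/100 = 3341.52 * 1.1/100 = 36.8 kg/ha/yr

36.8


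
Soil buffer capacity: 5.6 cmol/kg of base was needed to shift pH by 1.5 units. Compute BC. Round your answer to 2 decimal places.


Step 1: BC = change in base / change in pH
Step 2: BC = 5.6 / 1.5
Step 3: BC = 3.73 cmol/(kg*pH unit)

3.73


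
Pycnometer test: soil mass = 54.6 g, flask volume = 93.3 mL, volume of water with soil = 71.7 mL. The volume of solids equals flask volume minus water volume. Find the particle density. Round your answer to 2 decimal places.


Step 1: Volume of solids = flask volume - water volume with soil
Step 2: V_solids = 93.3 - 71.7 = 21.6 mL
Step 3: Particle density = mass / V_solids = 54.6 / 21.6 = 2.53 g/cm^3

2.53


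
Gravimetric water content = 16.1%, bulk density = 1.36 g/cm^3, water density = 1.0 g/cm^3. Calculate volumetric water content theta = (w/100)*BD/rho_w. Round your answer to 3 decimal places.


Step 1: theta = (w / 100) * BD / rho_w
Step 2: theta = (16.1 / 100) * 1.36 / 1.0
Step 3: theta = 0.161 * 1.36
Step 4: theta = 0.219

0.219


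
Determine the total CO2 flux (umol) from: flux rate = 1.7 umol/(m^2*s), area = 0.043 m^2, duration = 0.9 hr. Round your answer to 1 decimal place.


Step 1: Convert time to seconds: 0.9 hr * 3600 = 3240.0 s
Step 2: Total = flux * area * time_s
Step 3: Total = 1.7 * 0.043 * 3240.0
Step 4: Total = 236.8 umol

236.8


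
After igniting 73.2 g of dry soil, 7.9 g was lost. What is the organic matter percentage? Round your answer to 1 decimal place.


Step 1: OM% = 100 * LOI / sample mass
Step 2: OM = 100 * 7.9 / 73.2
Step 3: OM = 10.8%

10.8


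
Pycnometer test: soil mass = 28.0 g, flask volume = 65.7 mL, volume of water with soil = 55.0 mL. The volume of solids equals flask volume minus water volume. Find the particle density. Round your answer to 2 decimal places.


Step 1: Volume of solids = flask volume - water volume with soil
Step 2: V_solids = 65.7 - 55.0 = 10.7 mL
Step 3: Particle density = mass / V_solids = 28.0 / 10.7 = 2.62 g/cm^3

2.62


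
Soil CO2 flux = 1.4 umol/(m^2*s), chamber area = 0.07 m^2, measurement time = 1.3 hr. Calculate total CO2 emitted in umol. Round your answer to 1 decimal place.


Step 1: Convert time to seconds: 1.3 hr * 3600 = 4680.0 s
Step 2: Total = flux * area * time_s
Step 3: Total = 1.4 * 0.07 * 4680.0
Step 4: Total = 458.6 umol

458.6


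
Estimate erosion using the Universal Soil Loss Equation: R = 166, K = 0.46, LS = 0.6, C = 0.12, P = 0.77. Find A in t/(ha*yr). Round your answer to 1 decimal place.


Step 1: A = R * K * LS * C * P
Step 2: R * K = 166 * 0.46 = 76.36
Step 3: (R*K) * LS = 76.36 * 0.6 = 45.816
Step 4: * C * P = 45.816 * 0.12 * 0.77 = 4.2
Step 5: A = 4.2 t/(ha*yr)

4.2


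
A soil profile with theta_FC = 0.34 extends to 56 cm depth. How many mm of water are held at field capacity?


Step 1: Water (mm) = theta_FC * depth (cm) * 10
Step 2: Water = 0.34 * 56 * 10
Step 3: Water = 190.4 mm

190.4


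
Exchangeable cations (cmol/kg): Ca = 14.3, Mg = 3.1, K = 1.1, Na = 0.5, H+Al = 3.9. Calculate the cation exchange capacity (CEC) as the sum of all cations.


Step 1: CEC = Ca + Mg + K + Na + (H+Al)
Step 2: CEC = 14.3 + 3.1 + 1.1 + 0.5 + 3.9
Step 3: CEC = 22.9 cmol/kg

22.9


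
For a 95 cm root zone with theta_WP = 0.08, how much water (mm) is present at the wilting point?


Step 1: Water (mm) = theta_WP * depth * 10
Step 2: Water = 0.08 * 95 * 10
Step 3: Water = 76.0 mm

76.0


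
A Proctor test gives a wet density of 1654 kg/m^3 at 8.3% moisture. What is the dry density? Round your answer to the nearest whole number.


Step 1: Dry density = wet density / (1 + w/100)
Step 2: Dry density = 1654 / (1 + 8.3/100)
Step 3: Dry density = 1654 / 1.083
Step 4: Dry density = 1527 kg/m^3

1527


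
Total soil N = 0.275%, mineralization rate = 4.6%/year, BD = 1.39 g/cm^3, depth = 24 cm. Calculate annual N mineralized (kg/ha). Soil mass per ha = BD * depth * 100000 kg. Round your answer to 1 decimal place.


Step 1: Soil mass per ha = BD * depth * 100000 = 1.39 * 24 * 100000 = 3336000 kg
Step 2: Total N pool = soil mass * N%/100 = 3336000 * 0.275/100 = 9174.0 kg/ha
Step 3: N mineralized = N pool * rate%/100 = 9174.0 * 4.6/100 = 422.0 kg/ha/yr

422.0


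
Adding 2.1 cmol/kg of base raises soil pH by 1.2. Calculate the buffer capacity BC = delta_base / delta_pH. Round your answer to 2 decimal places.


Step 1: BC = change in base / change in pH
Step 2: BC = 2.1 / 1.2
Step 3: BC = 1.75 cmol/(kg*pH unit)

1.75


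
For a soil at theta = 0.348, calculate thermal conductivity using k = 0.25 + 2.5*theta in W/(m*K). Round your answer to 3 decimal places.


Step 1: k = 0.25 + 2.5 * theta
Step 2: k = 0.25 + 2.5 * 0.348
Step 3: k = 0.25 + 0.87
Step 4: k = 1.12 W/(m*K)

1.12


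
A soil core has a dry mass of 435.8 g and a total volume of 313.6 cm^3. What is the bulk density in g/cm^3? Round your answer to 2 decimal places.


Step 1: Identify the formula: BD = dry mass / volume
Step 2: Substitute values: BD = 435.8 / 313.6
Step 3: BD = 1.39 g/cm^3

1.39


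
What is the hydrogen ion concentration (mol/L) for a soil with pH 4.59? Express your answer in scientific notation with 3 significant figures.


Step 1: [H+] = 10^(-pH)
Step 2: [H+] = 10^(-4.59)
Step 3: [H+] = 2.57e-05 mol/L

2.57e-05


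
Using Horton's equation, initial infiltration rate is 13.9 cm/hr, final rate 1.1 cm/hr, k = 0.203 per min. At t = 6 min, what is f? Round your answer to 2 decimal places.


Step 1: f = fc + (f0 - fc) * exp(-k * t)
Step 2: exp(-0.203 * 6) = 0.295821
Step 3: f = 1.1 + (13.9 - 1.1) * 0.295821
Step 4: f = 1.1 + 12.8 * 0.295821
Step 5: f = 4.89 cm/hr

4.89


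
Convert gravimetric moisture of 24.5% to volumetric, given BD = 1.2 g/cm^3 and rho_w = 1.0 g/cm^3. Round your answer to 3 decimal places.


Step 1: theta = (w / 100) * BD / rho_w
Step 2: theta = (24.5 / 100) * 1.2 / 1.0
Step 3: theta = 0.245 * 1.2
Step 4: theta = 0.294

0.294


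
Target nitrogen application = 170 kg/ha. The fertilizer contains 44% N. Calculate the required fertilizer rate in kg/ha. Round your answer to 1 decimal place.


Step 1: Fertilizer rate = target N / (N content / 100)
Step 2: Rate = 170 / (44 / 100)
Step 3: Rate = 170 / 0.44
Step 4: Rate = 386.4 kg/ha

386.4


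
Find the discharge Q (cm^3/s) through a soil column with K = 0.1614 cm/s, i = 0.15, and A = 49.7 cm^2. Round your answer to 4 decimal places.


Step 1: Apply Darcy's law: Q = K * i * A
Step 2: Q = 0.1614 * 0.15 * 49.7
Step 3: Q = 1.2032 cm^3/s

1.2032


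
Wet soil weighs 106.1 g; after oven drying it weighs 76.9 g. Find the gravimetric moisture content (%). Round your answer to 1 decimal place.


Step 1: Water mass = wet - dry = 106.1 - 76.9 = 29.2 g
Step 2: w = 100 * water mass / dry mass
Step 3: w = 100 * 29.2 / 76.9 = 38.0%

38.0


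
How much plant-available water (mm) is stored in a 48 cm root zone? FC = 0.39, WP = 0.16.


Step 1: Available water = (FC - WP) * depth * 10
Step 2: AW = (0.39 - 0.16) * 48 * 10
Step 3: AW = 0.23 * 48 * 10
Step 4: AW = 110.4 mm

110.4


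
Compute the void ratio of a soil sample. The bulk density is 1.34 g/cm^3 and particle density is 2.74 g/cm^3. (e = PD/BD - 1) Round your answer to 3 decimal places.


Step 1: e = PD / BD - 1
Step 2: e = 2.74 / 1.34 - 1
Step 3: e = 2.04478 - 1
Step 4: e = 1.045

1.045


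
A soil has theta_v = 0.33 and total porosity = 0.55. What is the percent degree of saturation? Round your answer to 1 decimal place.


Step 1: S = 100 * theta_v / n
Step 2: S = 100 * 0.33 / 0.55
Step 3: S = 60.0%

60.0


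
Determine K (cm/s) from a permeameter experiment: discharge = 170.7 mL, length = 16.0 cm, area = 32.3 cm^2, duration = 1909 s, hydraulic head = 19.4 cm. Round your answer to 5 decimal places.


Step 1: K = Q * L / (A * t * h)
Step 2: Numerator = 170.7 * 16.0 = 2731.2
Step 3: Denominator = 32.3 * 1909 * 19.4 = 1196217.58
Step 4: K = 2731.2 / 1196217.58 = 0.00228 cm/s

0.00228


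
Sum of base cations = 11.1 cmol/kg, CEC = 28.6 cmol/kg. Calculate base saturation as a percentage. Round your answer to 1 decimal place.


Step 1: BS = 100 * (sum of bases) / CEC
Step 2: BS = 100 * 11.1 / 28.6
Step 3: BS = 38.8%

38.8


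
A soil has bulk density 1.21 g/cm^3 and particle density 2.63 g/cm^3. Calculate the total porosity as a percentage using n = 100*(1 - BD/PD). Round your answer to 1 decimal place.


Step 1: Formula: n = 100 * (1 - BD / PD)
Step 2: n = 100 * (1 - 1.21 / 2.63)
Step 3: n = 100 * (1 - 0.46008)
Step 4: n = 54.0%

54.0


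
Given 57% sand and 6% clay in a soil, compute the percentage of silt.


Step 1: sand + silt + clay = 100%
Step 2: silt = 100 - sand - clay
Step 3: silt = 100 - 57 - 6
Step 4: silt = 37%

37


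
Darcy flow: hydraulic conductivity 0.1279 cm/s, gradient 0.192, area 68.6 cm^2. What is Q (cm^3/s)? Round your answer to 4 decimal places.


Step 1: Apply Darcy's law: Q = K * i * A
Step 2: Q = 0.1279 * 0.192 * 68.6
Step 3: Q = 1.6846 cm^3/s

1.6846


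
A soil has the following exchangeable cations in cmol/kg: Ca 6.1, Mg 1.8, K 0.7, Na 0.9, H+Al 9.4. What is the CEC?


Step 1: CEC = Ca + Mg + K + Na + (H+Al)
Step 2: CEC = 6.1 + 1.8 + 0.7 + 0.9 + 9.4
Step 3: CEC = 18.9 cmol/kg

18.9


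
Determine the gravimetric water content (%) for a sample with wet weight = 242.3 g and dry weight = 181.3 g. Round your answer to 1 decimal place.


Step 1: Water mass = wet - dry = 242.3 - 181.3 = 61.0 g
Step 2: w = 100 * water mass / dry mass
Step 3: w = 100 * 61.0 / 181.3 = 33.6%

33.6


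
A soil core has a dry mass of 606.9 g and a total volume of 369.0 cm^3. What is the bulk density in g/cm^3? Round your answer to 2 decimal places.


Step 1: Identify the formula: BD = dry mass / volume
Step 2: Substitute values: BD = 606.9 / 369.0
Step 3: BD = 1.64 g/cm^3

1.64


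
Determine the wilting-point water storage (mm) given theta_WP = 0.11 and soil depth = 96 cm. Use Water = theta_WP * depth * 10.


Step 1: Water (mm) = theta_WP * depth * 10
Step 2: Water = 0.11 * 96 * 10
Step 3: Water = 105.6 mm

105.6


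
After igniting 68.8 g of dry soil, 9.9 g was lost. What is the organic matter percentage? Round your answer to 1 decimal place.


Step 1: OM% = 100 * LOI / sample mass
Step 2: OM = 100 * 9.9 / 68.8
Step 3: OM = 14.4%

14.4


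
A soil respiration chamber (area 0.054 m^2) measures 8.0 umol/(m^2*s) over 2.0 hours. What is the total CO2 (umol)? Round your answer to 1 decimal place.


Step 1: Convert time to seconds: 2.0 hr * 3600 = 7200.0 s
Step 2: Total = flux * area * time_s
Step 3: Total = 8.0 * 0.054 * 7200.0
Step 4: Total = 3110.4 umol

3110.4


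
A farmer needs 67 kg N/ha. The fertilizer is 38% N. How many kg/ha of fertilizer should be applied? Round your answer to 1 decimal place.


Step 1: Fertilizer rate = target N / (N content / 100)
Step 2: Rate = 67 / (38 / 100)
Step 3: Rate = 67 / 0.38
Step 4: Rate = 176.3 kg/ha

176.3


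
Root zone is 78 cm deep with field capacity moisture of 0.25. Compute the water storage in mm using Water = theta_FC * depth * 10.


Step 1: Water (mm) = theta_FC * depth (cm) * 10
Step 2: Water = 0.25 * 78 * 10
Step 3: Water = 195.0 mm

195.0


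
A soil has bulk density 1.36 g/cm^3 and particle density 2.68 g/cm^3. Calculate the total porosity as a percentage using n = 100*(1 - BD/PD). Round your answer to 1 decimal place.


Step 1: Formula: n = 100 * (1 - BD / PD)
Step 2: n = 100 * (1 - 1.36 / 2.68)
Step 3: n = 100 * (1 - 0.50746)
Step 4: n = 49.3%

49.3


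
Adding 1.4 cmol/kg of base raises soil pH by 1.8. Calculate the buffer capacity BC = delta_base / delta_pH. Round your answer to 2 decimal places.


Step 1: BC = change in base / change in pH
Step 2: BC = 1.4 / 1.8
Step 3: BC = 0.78 cmol/(kg*pH unit)

0.78


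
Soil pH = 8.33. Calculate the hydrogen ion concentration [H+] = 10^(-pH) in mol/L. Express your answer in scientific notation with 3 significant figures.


Step 1: [H+] = 10^(-pH)
Step 2: [H+] = 10^(-8.33)
Step 3: [H+] = 4.68e-09 mol/L

4.68e-09


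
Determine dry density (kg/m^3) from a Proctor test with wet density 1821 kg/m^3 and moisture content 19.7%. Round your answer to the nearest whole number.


Step 1: Dry density = wet density / (1 + w/100)
Step 2: Dry density = 1821 / (1 + 19.7/100)
Step 3: Dry density = 1821 / 1.197
Step 4: Dry density = 1521 kg/m^3

1521


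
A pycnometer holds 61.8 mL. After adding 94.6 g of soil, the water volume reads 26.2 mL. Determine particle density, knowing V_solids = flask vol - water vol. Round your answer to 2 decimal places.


Step 1: Volume of solids = flask volume - water volume with soil
Step 2: V_solids = 61.8 - 26.2 = 35.6 mL
Step 3: Particle density = mass / V_solids = 94.6 / 35.6 = 2.66 g/cm^3

2.66


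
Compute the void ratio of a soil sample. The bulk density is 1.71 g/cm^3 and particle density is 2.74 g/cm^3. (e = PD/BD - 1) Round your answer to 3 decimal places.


Step 1: e = PD / BD - 1
Step 2: e = 2.74 / 1.71 - 1
Step 3: e = 1.60234 - 1
Step 4: e = 0.602

0.602


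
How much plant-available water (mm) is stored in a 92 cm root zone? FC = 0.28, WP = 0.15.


Step 1: Available water = (FC - WP) * depth * 10
Step 2: AW = (0.28 - 0.15) * 92 * 10
Step 3: AW = 0.13 * 92 * 10
Step 4: AW = 119.6 mm

119.6


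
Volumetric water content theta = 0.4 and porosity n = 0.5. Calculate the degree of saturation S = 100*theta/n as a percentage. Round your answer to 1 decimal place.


Step 1: S = 100 * theta_v / n
Step 2: S = 100 * 0.4 / 0.5
Step 3: S = 80.0%

80.0


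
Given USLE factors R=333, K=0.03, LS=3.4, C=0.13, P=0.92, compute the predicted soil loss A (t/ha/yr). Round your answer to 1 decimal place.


Step 1: A = R * K * LS * C * P
Step 2: R * K = 333 * 0.03 = 9.99
Step 3: (R*K) * LS = 9.99 * 3.4 = 33.966
Step 4: * C * P = 33.966 * 0.13 * 0.92 = 4.1
Step 5: A = 4.1 t/(ha*yr)

4.1


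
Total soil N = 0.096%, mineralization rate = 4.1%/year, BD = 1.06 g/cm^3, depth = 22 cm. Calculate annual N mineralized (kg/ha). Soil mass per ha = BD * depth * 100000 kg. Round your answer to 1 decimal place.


Step 1: Soil mass per ha = BD * depth * 100000 = 1.06 * 22 * 100000 = 2332000 kg
Step 2: Total N pool = soil mass * N%/100 = 2332000 * 0.096/100 = 2238.72 kg/ha
Step 3: N mineralized = N pool * rate%/100 = 2238.72 * 4.1/100 = 91.8 kg/ha/yr

91.8


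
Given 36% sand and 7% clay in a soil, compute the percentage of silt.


Step 1: sand + silt + clay = 100%
Step 2: silt = 100 - sand - clay
Step 3: silt = 100 - 36 - 7
Step 4: silt = 57%

57


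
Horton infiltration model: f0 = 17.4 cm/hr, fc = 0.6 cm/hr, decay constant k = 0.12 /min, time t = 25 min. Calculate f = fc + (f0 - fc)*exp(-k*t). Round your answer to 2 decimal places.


Step 1: f = fc + (f0 - fc) * exp(-k * t)
Step 2: exp(-0.12 * 25) = 0.049787
Step 3: f = 0.6 + (17.4 - 0.6) * 0.049787
Step 4: f = 0.6 + 16.8 * 0.049787
Step 5: f = 1.44 cm/hr

1.44


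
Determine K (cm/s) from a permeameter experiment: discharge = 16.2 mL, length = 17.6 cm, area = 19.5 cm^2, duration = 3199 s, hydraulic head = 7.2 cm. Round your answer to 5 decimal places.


Step 1: K = Q * L / (A * t * h)
Step 2: Numerator = 16.2 * 17.6 = 285.12
Step 3: Denominator = 19.5 * 3199 * 7.2 = 449139.6
Step 4: K = 285.12 / 449139.6 = 0.00063 cm/s

0.00063


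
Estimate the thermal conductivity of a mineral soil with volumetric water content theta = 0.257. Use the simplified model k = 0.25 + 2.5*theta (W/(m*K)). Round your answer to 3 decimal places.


Step 1: k = 0.25 + 2.5 * theta
Step 2: k = 0.25 + 2.5 * 0.257
Step 3: k = 0.25 + 0.643
Step 4: k = 0.893 W/(m*K)

0.893


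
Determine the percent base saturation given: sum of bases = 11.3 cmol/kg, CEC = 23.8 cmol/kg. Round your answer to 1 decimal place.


Step 1: BS = 100 * (sum of bases) / CEC
Step 2: BS = 100 * 11.3 / 23.8
Step 3: BS = 47.5%

47.5


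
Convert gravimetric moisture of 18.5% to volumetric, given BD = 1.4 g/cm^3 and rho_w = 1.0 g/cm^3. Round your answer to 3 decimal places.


Step 1: theta = (w / 100) * BD / rho_w
Step 2: theta = (18.5 / 100) * 1.4 / 1.0
Step 3: theta = 0.185 * 1.4
Step 4: theta = 0.259

0.259


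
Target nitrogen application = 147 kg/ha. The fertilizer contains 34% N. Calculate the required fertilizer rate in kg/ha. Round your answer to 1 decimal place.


Step 1: Fertilizer rate = target N / (N content / 100)
Step 2: Rate = 147 / (34 / 100)
Step 3: Rate = 147 / 0.34
Step 4: Rate = 432.4 kg/ha

432.4


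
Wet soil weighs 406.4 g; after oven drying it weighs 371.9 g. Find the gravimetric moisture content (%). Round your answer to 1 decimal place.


Step 1: Water mass = wet - dry = 406.4 - 371.9 = 34.5 g
Step 2: w = 100 * water mass / dry mass
Step 3: w = 100 * 34.5 / 371.9 = 9.3%

9.3


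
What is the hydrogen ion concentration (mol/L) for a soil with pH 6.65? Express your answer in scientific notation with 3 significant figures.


Step 1: [H+] = 10^(-pH)
Step 2: [H+] = 10^(-6.65)
Step 3: [H+] = 2.24e-07 mol/L

2.24e-07


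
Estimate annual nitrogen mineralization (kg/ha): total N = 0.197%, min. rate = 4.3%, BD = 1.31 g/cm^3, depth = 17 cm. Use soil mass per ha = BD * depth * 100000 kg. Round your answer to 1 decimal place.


Step 1: Soil mass per ha = BD * depth * 100000 = 1.31 * 17 * 100000 = 2227000 kg
Step 2: Total N pool = soil mass * N%/100 = 2227000 * 0.197/100 = 4387.19 kg/ha
Step 3: N mineralized = N pool * rate%/100 = 4387.19 * 4.3/100 = 188.6 kg/ha/yr

188.6


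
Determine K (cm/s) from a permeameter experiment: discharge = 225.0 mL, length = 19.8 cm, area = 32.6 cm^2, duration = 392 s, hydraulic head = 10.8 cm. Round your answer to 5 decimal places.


Step 1: K = Q * L / (A * t * h)
Step 2: Numerator = 225.0 * 19.8 = 4455.0
Step 3: Denominator = 32.6 * 392 * 10.8 = 138015.36
Step 4: K = 4455.0 / 138015.36 = 0.03228 cm/s

0.03228


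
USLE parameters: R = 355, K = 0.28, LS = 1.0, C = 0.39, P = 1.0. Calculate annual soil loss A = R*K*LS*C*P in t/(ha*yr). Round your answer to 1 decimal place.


Step 1: A = R * K * LS * C * P
Step 2: R * K = 355 * 0.28 = 99.4
Step 3: (R*K) * LS = 99.4 * 1.0 = 99.4
Step 4: * C * P = 99.4 * 0.39 * 1.0 = 38.8
Step 5: A = 38.8 t/(ha*yr)

38.8


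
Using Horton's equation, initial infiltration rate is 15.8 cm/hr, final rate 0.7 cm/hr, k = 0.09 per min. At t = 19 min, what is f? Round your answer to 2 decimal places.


Step 1: f = fc + (f0 - fc) * exp(-k * t)
Step 2: exp(-0.09 * 19) = 0.180866
Step 3: f = 0.7 + (15.8 - 0.7) * 0.180866
Step 4: f = 0.7 + 15.1 * 0.180866
Step 5: f = 3.43 cm/hr

3.43


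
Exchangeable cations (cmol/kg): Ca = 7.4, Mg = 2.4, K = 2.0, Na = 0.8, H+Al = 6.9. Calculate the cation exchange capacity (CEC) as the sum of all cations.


Step 1: CEC = Ca + Mg + K + Na + (H+Al)
Step 2: CEC = 7.4 + 2.4 + 2.0 + 0.8 + 6.9
Step 3: CEC = 19.5 cmol/kg

19.5


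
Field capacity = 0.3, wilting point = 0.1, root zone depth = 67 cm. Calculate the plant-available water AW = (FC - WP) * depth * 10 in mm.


Step 1: Available water = (FC - WP) * depth * 10
Step 2: AW = (0.3 - 0.1) * 67 * 10
Step 3: AW = 0.2 * 67 * 10
Step 4: AW = 134.0 mm

134.0


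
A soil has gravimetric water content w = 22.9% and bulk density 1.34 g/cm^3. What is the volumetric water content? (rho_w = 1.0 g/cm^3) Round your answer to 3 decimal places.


Step 1: theta = (w / 100) * BD / rho_w
Step 2: theta = (22.9 / 100) * 1.34 / 1.0
Step 3: theta = 0.229 * 1.34
Step 4: theta = 0.307

0.307


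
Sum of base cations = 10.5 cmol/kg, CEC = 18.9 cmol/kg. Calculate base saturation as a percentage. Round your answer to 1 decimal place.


Step 1: BS = 100 * (sum of bases) / CEC
Step 2: BS = 100 * 10.5 / 18.9
Step 3: BS = 55.6%

55.6


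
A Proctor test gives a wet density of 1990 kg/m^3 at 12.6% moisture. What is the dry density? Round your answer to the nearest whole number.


Step 1: Dry density = wet density / (1 + w/100)
Step 2: Dry density = 1990 / (1 + 12.6/100)
Step 3: Dry density = 1990 / 1.126
Step 4: Dry density = 1767 kg/m^3

1767


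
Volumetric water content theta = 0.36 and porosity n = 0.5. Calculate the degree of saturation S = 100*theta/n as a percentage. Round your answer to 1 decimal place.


Step 1: S = 100 * theta_v / n
Step 2: S = 100 * 0.36 / 0.5
Step 3: S = 72.0%

72.0


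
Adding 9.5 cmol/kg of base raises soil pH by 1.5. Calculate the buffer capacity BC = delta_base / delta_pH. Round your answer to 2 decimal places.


Step 1: BC = change in base / change in pH
Step 2: BC = 9.5 / 1.5
Step 3: BC = 6.33 cmol/(kg*pH unit)

6.33


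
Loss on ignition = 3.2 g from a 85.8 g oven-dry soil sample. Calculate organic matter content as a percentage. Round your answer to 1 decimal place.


Step 1: OM% = 100 * LOI / sample mass
Step 2: OM = 100 * 3.2 / 85.8
Step 3: OM = 3.7%

3.7


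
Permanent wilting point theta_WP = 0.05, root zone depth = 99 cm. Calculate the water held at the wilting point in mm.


Step 1: Water (mm) = theta_WP * depth * 10
Step 2: Water = 0.05 * 99 * 10
Step 3: Water = 49.5 mm

49.5


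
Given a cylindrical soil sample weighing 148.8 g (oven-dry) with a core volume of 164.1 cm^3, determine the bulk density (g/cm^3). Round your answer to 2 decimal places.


Step 1: Identify the formula: BD = dry mass / volume
Step 2: Substitute values: BD = 148.8 / 164.1
Step 3: BD = 0.91 g/cm^3

0.91


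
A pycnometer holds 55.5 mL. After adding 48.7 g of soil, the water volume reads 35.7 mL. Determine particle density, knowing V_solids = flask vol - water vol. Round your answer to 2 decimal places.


Step 1: Volume of solids = flask volume - water volume with soil
Step 2: V_solids = 55.5 - 35.7 = 19.8 mL
Step 3: Particle density = mass / V_solids = 48.7 / 19.8 = 2.46 g/cm^3

2.46


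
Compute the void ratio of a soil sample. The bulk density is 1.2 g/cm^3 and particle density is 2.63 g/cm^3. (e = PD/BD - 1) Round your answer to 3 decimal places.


Step 1: e = PD / BD - 1
Step 2: e = 2.63 / 1.2 - 1
Step 3: e = 2.19167 - 1
Step 4: e = 1.192

1.192


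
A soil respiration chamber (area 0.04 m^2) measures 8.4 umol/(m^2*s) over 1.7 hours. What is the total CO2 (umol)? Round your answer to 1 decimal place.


Step 1: Convert time to seconds: 1.7 hr * 3600 = 6120.0 s
Step 2: Total = flux * area * time_s
Step 3: Total = 8.4 * 0.04 * 6120.0
Step 4: Total = 2056.3 umol

2056.3


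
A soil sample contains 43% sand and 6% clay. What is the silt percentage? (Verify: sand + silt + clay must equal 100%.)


Step 1: sand + silt + clay = 100%
Step 2: silt = 100 - sand - clay
Step 3: silt = 100 - 43 - 6
Step 4: silt = 51%

51


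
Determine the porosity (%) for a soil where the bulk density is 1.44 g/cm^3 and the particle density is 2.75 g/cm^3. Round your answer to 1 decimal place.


Step 1: Formula: n = 100 * (1 - BD / PD)
Step 2: n = 100 * (1 - 1.44 / 2.75)
Step 3: n = 100 * (1 - 0.52364)
Step 4: n = 47.6%

47.6


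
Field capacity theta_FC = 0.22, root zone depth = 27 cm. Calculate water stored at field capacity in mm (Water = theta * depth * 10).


Step 1: Water (mm) = theta_FC * depth (cm) * 10
Step 2: Water = 0.22 * 27 * 10
Step 3: Water = 59.4 mm

59.4


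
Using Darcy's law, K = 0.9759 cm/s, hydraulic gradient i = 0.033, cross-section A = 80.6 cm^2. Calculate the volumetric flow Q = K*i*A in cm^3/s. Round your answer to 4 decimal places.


Step 1: Apply Darcy's law: Q = K * i * A
Step 2: Q = 0.9759 * 0.033 * 80.6
Step 3: Q = 2.5957 cm^3/s

2.5957


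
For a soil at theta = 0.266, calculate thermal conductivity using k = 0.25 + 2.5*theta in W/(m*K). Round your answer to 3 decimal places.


Step 1: k = 0.25 + 2.5 * theta
Step 2: k = 0.25 + 2.5 * 0.266
Step 3: k = 0.25 + 0.665
Step 4: k = 0.915 W/(m*K)

0.915


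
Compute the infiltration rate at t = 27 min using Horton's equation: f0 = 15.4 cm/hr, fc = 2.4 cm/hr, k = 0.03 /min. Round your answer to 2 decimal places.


Step 1: f = fc + (f0 - fc) * exp(-k * t)
Step 2: exp(-0.03 * 27) = 0.444858
Step 3: f = 2.4 + (15.4 - 2.4) * 0.444858
Step 4: f = 2.4 + 13.0 * 0.444858
Step 5: f = 8.18 cm/hr

8.18


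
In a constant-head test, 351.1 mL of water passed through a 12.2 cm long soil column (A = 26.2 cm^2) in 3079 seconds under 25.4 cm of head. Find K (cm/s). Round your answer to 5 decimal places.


Step 1: K = Q * L / (A * t * h)
Step 2: Numerator = 351.1 * 12.2 = 4283.42
Step 3: Denominator = 26.2 * 3079 * 25.4 = 2049012.92
Step 4: K = 4283.42 / 2049012.92 = 0.00209 cm/s

0.00209


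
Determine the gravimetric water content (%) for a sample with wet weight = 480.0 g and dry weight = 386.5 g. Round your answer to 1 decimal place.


Step 1: Water mass = wet - dry = 480.0 - 386.5 = 93.5 g
Step 2: w = 100 * water mass / dry mass
Step 3: w = 100 * 93.5 / 386.5 = 24.2%

24.2


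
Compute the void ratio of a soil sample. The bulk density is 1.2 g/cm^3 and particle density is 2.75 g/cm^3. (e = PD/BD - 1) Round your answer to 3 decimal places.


Step 1: e = PD / BD - 1
Step 2: e = 2.75 / 1.2 - 1
Step 3: e = 2.29167 - 1
Step 4: e = 1.292

1.292


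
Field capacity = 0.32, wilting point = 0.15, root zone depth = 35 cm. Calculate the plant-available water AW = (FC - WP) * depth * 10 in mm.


Step 1: Available water = (FC - WP) * depth * 10
Step 2: AW = (0.32 - 0.15) * 35 * 10
Step 3: AW = 0.17 * 35 * 10
Step 4: AW = 59.5 mm

59.5


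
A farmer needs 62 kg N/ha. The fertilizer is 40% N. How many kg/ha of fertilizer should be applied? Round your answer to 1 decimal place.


Step 1: Fertilizer rate = target N / (N content / 100)
Step 2: Rate = 62 / (40 / 100)
Step 3: Rate = 62 / 0.4
Step 4: Rate = 155.0 kg/ha

155.0


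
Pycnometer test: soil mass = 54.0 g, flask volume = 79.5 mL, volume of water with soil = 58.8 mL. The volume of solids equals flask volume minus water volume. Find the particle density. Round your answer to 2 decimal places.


Step 1: Volume of solids = flask volume - water volume with soil
Step 2: V_solids = 79.5 - 58.8 = 20.7 mL
Step 3: Particle density = mass / V_solids = 54.0 / 20.7 = 2.61 g/cm^3

2.61
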